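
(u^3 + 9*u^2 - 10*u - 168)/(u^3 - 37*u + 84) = (u + 6)/(u - 3)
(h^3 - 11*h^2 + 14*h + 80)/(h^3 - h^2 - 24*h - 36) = (h^2 - 13*h + 40)/(h^2 - 3*h - 18)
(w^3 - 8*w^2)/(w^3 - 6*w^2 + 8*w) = w*(w - 8)/(w^2 - 6*w + 8)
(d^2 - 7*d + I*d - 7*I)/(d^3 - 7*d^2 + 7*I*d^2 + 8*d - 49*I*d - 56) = (d + I)/(d^2 + 7*I*d + 8)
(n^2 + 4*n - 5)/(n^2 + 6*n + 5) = (n - 1)/(n + 1)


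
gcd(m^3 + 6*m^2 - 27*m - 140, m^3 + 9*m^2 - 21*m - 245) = m^2 + 2*m - 35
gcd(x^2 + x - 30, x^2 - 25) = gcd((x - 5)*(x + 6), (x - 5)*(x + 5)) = x - 5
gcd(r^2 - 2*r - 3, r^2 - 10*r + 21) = r - 3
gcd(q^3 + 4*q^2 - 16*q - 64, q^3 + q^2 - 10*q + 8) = q + 4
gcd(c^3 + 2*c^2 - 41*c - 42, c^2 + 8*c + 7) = c^2 + 8*c + 7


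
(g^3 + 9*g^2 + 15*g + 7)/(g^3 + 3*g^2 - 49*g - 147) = (g^2 + 2*g + 1)/(g^2 - 4*g - 21)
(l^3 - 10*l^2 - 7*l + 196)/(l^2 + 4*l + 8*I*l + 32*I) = (l^2 - 14*l + 49)/(l + 8*I)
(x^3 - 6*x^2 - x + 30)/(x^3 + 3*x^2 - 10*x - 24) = (x - 5)/(x + 4)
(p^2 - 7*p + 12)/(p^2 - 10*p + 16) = (p^2 - 7*p + 12)/(p^2 - 10*p + 16)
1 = 1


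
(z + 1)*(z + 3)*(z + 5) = z^3 + 9*z^2 + 23*z + 15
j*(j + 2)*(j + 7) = j^3 + 9*j^2 + 14*j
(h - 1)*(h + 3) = h^2 + 2*h - 3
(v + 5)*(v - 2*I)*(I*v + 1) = I*v^3 + 3*v^2 + 5*I*v^2 + 15*v - 2*I*v - 10*I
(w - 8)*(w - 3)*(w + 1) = w^3 - 10*w^2 + 13*w + 24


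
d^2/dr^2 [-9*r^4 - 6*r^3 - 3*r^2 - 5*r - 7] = -108*r^2 - 36*r - 6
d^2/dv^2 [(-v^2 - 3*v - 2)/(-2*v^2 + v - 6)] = 4*(7*v^3 - 6*v^2 - 60*v + 16)/(8*v^6 - 12*v^5 + 78*v^4 - 73*v^3 + 234*v^2 - 108*v + 216)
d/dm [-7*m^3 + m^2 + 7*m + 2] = -21*m^2 + 2*m + 7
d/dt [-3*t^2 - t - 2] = -6*t - 1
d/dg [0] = 0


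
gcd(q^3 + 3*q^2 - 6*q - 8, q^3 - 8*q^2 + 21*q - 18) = q - 2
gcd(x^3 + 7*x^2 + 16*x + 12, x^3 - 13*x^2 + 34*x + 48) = 1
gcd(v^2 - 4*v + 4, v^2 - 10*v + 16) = v - 2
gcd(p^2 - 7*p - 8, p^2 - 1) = p + 1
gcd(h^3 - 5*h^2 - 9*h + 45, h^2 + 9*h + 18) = h + 3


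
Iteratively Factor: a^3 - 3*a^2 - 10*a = (a - 5)*(a^2 + 2*a) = a*(a - 5)*(a + 2)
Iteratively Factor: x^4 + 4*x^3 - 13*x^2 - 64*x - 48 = (x + 4)*(x^3 - 13*x - 12) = (x - 4)*(x + 4)*(x^2 + 4*x + 3) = (x - 4)*(x + 3)*(x + 4)*(x + 1)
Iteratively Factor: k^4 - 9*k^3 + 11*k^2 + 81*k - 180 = (k - 5)*(k^3 - 4*k^2 - 9*k + 36) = (k - 5)*(k - 4)*(k^2 - 9) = (k - 5)*(k - 4)*(k - 3)*(k + 3)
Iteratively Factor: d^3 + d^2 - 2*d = (d - 1)*(d^2 + 2*d) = d*(d - 1)*(d + 2)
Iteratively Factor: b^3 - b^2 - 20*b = (b)*(b^2 - b - 20) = b*(b + 4)*(b - 5)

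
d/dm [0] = 0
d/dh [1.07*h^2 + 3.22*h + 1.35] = 2.14*h + 3.22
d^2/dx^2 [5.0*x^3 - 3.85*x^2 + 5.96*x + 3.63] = 30.0*x - 7.7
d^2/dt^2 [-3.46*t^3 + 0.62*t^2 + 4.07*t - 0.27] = 1.24 - 20.76*t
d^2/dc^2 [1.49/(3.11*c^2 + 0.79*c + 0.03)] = (-28.822858*c^2 - 7.321562*c + 1.49*(6.22*c + 0.79)*(12.44*c + 1.58) - 0.278034)/(3.11*c^2 + 0.79*c + 0.03)^3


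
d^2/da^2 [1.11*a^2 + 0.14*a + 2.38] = 2.22000000000000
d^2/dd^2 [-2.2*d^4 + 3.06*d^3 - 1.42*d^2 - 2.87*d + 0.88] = -26.4*d^2 + 18.36*d - 2.84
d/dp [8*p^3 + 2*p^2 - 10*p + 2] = 24*p^2 + 4*p - 10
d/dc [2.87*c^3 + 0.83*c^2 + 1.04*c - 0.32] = 8.61*c^2 + 1.66*c + 1.04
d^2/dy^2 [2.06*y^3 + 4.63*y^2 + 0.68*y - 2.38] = 12.36*y + 9.26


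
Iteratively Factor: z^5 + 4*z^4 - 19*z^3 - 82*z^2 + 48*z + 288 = (z + 3)*(z^4 + z^3 - 22*z^2 - 16*z + 96) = (z - 2)*(z + 3)*(z^3 + 3*z^2 - 16*z - 48) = (z - 4)*(z - 2)*(z + 3)*(z^2 + 7*z + 12) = (z - 4)*(z - 2)*(z + 3)^2*(z + 4)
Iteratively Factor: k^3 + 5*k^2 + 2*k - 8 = (k - 1)*(k^2 + 6*k + 8) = (k - 1)*(k + 2)*(k + 4)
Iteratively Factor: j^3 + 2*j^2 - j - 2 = (j + 1)*(j^2 + j - 2) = (j - 1)*(j + 1)*(j + 2)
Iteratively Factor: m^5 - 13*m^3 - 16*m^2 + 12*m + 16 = (m + 1)*(m^4 - m^3 - 12*m^2 - 4*m + 16) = (m + 1)*(m + 2)*(m^3 - 3*m^2 - 6*m + 8) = (m + 1)*(m + 2)^2*(m^2 - 5*m + 4) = (m - 1)*(m + 1)*(m + 2)^2*(m - 4)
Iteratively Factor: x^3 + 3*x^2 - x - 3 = (x + 1)*(x^2 + 2*x - 3) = (x - 1)*(x + 1)*(x + 3)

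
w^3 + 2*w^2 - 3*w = w*(w - 1)*(w + 3)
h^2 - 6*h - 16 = (h - 8)*(h + 2)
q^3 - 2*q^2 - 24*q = q*(q - 6)*(q + 4)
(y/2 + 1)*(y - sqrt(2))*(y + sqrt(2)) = y^3/2 + y^2 - y - 2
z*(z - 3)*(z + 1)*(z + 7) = z^4 + 5*z^3 - 17*z^2 - 21*z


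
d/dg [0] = 0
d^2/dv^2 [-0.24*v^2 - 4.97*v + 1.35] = -0.480000000000000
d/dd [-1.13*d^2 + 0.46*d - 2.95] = 0.46 - 2.26*d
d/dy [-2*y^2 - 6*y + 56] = -4*y - 6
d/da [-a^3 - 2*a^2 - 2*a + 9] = -3*a^2 - 4*a - 2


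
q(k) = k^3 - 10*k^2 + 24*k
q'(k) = 3*k^2 - 20*k + 24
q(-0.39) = -10.94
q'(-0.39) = 32.26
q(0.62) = 11.27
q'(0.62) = 12.75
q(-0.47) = -13.59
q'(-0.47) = 34.06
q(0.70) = 12.24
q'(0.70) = 11.47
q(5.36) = -4.67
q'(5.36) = 2.99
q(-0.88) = -29.55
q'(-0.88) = 43.92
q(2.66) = 11.91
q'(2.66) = -7.97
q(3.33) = 5.96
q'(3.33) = -9.33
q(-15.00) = -5985.00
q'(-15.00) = 999.00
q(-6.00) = -720.00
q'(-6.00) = 252.00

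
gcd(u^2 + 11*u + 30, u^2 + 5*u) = u + 5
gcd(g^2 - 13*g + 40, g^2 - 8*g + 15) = g - 5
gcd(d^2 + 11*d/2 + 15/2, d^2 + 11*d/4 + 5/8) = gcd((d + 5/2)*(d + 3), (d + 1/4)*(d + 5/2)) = d + 5/2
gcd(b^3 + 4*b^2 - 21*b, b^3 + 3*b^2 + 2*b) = b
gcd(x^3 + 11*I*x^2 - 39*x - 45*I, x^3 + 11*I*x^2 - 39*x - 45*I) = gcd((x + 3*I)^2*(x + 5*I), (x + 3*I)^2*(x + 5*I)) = x^3 + 11*I*x^2 - 39*x - 45*I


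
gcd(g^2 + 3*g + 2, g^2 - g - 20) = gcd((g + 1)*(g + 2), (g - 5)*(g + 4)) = 1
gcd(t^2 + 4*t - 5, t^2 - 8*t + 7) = t - 1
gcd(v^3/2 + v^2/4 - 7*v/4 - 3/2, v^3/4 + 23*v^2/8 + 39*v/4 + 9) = v + 3/2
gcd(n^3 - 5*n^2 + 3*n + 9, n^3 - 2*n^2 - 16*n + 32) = 1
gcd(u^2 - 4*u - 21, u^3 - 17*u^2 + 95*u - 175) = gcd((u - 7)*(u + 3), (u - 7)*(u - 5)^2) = u - 7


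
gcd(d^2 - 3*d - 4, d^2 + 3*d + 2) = d + 1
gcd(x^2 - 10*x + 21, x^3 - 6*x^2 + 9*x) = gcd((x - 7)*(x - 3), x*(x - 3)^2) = x - 3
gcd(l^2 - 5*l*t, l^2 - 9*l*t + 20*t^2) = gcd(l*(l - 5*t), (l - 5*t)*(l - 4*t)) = -l + 5*t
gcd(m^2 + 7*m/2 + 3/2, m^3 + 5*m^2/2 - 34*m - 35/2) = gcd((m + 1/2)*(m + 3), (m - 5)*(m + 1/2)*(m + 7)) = m + 1/2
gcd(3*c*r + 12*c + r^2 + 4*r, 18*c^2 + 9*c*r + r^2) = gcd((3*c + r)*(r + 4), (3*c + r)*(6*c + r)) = 3*c + r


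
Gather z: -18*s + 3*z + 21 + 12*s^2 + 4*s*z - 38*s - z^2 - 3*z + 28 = 12*s^2 + 4*s*z - 56*s - z^2 + 49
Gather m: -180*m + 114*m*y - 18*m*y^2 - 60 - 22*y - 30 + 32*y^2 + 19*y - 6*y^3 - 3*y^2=m*(-18*y^2 + 114*y - 180) - 6*y^3 + 29*y^2 - 3*y - 90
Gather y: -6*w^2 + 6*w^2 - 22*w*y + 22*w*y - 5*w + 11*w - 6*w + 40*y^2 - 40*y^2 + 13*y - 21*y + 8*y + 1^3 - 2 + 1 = 0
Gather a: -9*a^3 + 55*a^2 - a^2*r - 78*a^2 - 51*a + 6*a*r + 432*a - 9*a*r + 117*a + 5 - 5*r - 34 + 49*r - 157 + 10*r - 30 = -9*a^3 + a^2*(-r - 23) + a*(498 - 3*r) + 54*r - 216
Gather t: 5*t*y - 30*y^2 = 5*t*y - 30*y^2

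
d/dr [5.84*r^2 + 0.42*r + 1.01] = 11.68*r + 0.42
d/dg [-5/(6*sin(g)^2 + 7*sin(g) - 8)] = 5*(12*sin(g) + 7)*cos(g)/(6*sin(g)^2 + 7*sin(g) - 8)^2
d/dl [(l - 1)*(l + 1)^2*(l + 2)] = 4*l^3 + 9*l^2 + 2*l - 3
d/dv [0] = 0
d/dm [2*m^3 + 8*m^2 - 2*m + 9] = 6*m^2 + 16*m - 2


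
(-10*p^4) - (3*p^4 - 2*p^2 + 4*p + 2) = -13*p^4 + 2*p^2 - 4*p - 2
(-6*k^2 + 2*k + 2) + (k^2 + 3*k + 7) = -5*k^2 + 5*k + 9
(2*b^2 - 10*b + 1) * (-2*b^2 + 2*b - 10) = -4*b^4 + 24*b^3 - 42*b^2 + 102*b - 10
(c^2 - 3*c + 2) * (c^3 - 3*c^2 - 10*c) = c^5 - 6*c^4 + c^3 + 24*c^2 - 20*c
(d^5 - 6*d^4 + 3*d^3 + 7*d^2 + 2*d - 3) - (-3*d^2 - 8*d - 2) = d^5 - 6*d^4 + 3*d^3 + 10*d^2 + 10*d - 1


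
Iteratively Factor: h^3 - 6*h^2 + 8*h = (h)*(h^2 - 6*h + 8) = h*(h - 2)*(h - 4)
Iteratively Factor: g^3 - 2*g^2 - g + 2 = (g + 1)*(g^2 - 3*g + 2) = (g - 1)*(g + 1)*(g - 2)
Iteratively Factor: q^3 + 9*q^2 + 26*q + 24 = (q + 3)*(q^2 + 6*q + 8) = (q + 3)*(q + 4)*(q + 2)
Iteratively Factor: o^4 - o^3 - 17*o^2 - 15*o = (o)*(o^3 - o^2 - 17*o - 15) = o*(o - 5)*(o^2 + 4*o + 3) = o*(o - 5)*(o + 3)*(o + 1)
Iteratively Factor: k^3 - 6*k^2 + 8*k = (k)*(k^2 - 6*k + 8) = k*(k - 4)*(k - 2)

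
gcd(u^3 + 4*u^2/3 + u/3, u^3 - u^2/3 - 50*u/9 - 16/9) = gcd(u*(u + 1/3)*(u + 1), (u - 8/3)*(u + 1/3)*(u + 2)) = u + 1/3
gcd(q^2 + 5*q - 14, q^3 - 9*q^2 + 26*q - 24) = q - 2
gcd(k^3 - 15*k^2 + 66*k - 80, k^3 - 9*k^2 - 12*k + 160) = k^2 - 13*k + 40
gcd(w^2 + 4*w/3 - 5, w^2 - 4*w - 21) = w + 3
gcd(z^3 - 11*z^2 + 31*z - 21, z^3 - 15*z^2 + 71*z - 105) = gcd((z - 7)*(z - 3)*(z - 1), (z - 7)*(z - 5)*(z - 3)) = z^2 - 10*z + 21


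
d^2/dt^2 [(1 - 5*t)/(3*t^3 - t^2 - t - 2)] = 2*((5*t - 1)*(-9*t^2 + 2*t + 1)^2 + (45*t^2 - 10*t + (5*t - 1)*(9*t - 1) - 5)*(-3*t^3 + t^2 + t + 2))/(-3*t^3 + t^2 + t + 2)^3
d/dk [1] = 0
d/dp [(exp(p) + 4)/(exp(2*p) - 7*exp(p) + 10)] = (-(exp(p) + 4)*(2*exp(p) - 7) + exp(2*p) - 7*exp(p) + 10)*exp(p)/(exp(2*p) - 7*exp(p) + 10)^2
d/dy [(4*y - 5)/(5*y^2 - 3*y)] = 5*(-4*y^2 + 10*y - 3)/(y^2*(25*y^2 - 30*y + 9))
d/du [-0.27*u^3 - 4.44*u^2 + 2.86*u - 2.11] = -0.81*u^2 - 8.88*u + 2.86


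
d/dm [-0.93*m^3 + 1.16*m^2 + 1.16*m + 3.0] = -2.79*m^2 + 2.32*m + 1.16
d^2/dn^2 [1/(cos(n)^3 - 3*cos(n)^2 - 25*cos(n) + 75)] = ((-97*cos(n) - 24*cos(2*n) + 9*cos(3*n))*(cos(n)^3 - 3*cos(n)^2 - 25*cos(n) + 75)/4 + 2*(-3*cos(n)^2 + 6*cos(n) + 25)^2*sin(n)^2)/(cos(n)^3 - 3*cos(n)^2 - 25*cos(n) + 75)^3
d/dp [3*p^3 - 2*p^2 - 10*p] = 9*p^2 - 4*p - 10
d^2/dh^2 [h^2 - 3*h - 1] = 2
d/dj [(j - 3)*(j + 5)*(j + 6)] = 3*j^2 + 16*j - 3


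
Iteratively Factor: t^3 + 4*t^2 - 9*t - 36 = (t + 3)*(t^2 + t - 12) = (t + 3)*(t + 4)*(t - 3)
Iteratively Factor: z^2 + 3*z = (z)*(z + 3)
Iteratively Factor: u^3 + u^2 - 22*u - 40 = (u + 4)*(u^2 - 3*u - 10) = (u + 2)*(u + 4)*(u - 5)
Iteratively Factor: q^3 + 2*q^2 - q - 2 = (q + 2)*(q^2 - 1) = (q + 1)*(q + 2)*(q - 1)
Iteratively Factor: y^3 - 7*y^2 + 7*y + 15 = (y - 3)*(y^2 - 4*y - 5) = (y - 3)*(y + 1)*(y - 5)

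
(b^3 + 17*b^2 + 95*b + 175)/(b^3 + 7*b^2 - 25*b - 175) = (b + 5)/(b - 5)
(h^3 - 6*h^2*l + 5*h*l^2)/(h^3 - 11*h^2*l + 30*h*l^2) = (h - l)/(h - 6*l)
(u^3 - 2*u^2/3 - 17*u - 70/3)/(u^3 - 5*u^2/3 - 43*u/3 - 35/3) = (u + 2)/(u + 1)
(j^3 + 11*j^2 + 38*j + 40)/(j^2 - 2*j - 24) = (j^2 + 7*j + 10)/(j - 6)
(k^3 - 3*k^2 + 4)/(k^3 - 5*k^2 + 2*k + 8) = (k - 2)/(k - 4)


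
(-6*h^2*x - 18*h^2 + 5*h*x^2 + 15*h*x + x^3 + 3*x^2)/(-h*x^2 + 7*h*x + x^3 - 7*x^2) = (6*h*x + 18*h + x^2 + 3*x)/(x*(x - 7))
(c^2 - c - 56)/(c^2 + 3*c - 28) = (c - 8)/(c - 4)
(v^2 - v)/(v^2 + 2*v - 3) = v/(v + 3)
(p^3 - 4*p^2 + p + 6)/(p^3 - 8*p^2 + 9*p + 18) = (p - 2)/(p - 6)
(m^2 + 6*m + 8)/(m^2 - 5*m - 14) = (m + 4)/(m - 7)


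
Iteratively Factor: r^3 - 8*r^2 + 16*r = (r - 4)*(r^2 - 4*r) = (r - 4)^2*(r)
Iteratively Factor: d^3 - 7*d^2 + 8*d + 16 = (d - 4)*(d^2 - 3*d - 4) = (d - 4)^2*(d + 1)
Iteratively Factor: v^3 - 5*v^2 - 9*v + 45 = (v - 3)*(v^2 - 2*v - 15) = (v - 3)*(v + 3)*(v - 5)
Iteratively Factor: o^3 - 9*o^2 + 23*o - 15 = (o - 3)*(o^2 - 6*o + 5) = (o - 5)*(o - 3)*(o - 1)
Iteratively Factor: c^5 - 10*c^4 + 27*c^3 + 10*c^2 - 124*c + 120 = (c - 5)*(c^4 - 5*c^3 + 2*c^2 + 20*c - 24) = (c - 5)*(c - 2)*(c^3 - 3*c^2 - 4*c + 12) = (c - 5)*(c - 2)^2*(c^2 - c - 6) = (c - 5)*(c - 3)*(c - 2)^2*(c + 2)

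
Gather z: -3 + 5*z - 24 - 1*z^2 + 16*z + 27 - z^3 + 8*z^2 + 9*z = -z^3 + 7*z^2 + 30*z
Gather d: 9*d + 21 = 9*d + 21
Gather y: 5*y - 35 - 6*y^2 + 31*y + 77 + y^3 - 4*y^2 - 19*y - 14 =y^3 - 10*y^2 + 17*y + 28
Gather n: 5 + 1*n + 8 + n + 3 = 2*n + 16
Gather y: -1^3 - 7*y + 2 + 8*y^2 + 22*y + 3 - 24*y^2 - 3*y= -16*y^2 + 12*y + 4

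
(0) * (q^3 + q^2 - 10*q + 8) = 0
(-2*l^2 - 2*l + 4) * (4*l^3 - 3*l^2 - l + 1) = -8*l^5 - 2*l^4 + 24*l^3 - 12*l^2 - 6*l + 4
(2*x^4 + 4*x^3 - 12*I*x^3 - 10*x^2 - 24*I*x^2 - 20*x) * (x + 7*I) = 2*x^5 + 4*x^4 + 2*I*x^4 + 74*x^3 + 4*I*x^3 + 148*x^2 - 70*I*x^2 - 140*I*x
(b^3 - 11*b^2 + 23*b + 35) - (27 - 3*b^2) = b^3 - 8*b^2 + 23*b + 8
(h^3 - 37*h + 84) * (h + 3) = h^4 + 3*h^3 - 37*h^2 - 27*h + 252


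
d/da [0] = 0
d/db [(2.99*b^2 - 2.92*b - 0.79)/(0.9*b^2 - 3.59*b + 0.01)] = (-8.1061*b^2 + 1.4818*b - 2.8653)/(0.81*b^4 - 6.462*b^3 + 12.9061*b^2 - 0.0718*b + 0.0001)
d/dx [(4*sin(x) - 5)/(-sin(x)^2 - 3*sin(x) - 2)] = (4*sin(x)^2 - 10*sin(x) - 23)*cos(x)/((sin(x) + 1)^2*(sin(x) + 2)^2)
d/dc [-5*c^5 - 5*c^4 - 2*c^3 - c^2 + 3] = c*(-25*c^3 - 20*c^2 - 6*c - 2)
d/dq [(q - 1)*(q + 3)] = 2*q + 2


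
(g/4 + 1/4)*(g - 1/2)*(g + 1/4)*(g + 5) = g^4/4 + 23*g^3/16 + 27*g^2/32 - g/2 - 5/32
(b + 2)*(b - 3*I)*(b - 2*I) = b^3 + 2*b^2 - 5*I*b^2 - 6*b - 10*I*b - 12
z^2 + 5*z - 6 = (z - 1)*(z + 6)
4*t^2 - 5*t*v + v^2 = (-4*t + v)*(-t + v)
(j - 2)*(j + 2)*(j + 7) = j^3 + 7*j^2 - 4*j - 28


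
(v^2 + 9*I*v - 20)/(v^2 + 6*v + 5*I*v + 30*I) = (v + 4*I)/(v + 6)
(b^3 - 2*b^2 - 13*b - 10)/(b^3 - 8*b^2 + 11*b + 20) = (b + 2)/(b - 4)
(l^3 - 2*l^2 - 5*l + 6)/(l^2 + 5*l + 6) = (l^2 - 4*l + 3)/(l + 3)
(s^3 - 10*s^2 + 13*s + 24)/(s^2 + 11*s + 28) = (s^3 - 10*s^2 + 13*s + 24)/(s^2 + 11*s + 28)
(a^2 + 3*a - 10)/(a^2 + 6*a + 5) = (a - 2)/(a + 1)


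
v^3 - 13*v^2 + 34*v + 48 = (v - 8)*(v - 6)*(v + 1)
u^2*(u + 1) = u^3 + u^2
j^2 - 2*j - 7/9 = (j - 7/3)*(j + 1/3)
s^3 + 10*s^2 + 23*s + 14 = (s + 1)*(s + 2)*(s + 7)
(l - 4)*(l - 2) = l^2 - 6*l + 8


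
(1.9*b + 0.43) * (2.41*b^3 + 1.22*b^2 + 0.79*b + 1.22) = 4.579*b^4 + 3.3543*b^3 + 2.0256*b^2 + 2.6577*b + 0.5246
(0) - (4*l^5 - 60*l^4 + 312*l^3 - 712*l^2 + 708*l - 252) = -4*l^5 + 60*l^4 - 312*l^3 + 712*l^2 - 708*l + 252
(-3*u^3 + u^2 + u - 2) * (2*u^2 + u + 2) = -6*u^5 - u^4 - 3*u^3 - u^2 - 4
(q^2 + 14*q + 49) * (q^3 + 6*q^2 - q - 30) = q^5 + 20*q^4 + 132*q^3 + 250*q^2 - 469*q - 1470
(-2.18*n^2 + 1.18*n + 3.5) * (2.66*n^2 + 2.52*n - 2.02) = -5.7988*n^4 - 2.3548*n^3 + 16.6872*n^2 + 6.4364*n - 7.07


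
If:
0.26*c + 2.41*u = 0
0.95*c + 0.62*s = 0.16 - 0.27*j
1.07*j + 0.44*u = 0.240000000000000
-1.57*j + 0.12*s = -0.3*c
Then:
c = 7.54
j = 0.56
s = -11.54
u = -0.81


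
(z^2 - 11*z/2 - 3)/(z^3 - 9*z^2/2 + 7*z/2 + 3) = (z - 6)/(z^2 - 5*z + 6)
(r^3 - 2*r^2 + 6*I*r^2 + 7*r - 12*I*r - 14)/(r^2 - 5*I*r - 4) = (r^2 + r*(-2 + 7*I) - 14*I)/(r - 4*I)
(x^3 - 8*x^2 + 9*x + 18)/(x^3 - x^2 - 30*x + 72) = (x^2 - 5*x - 6)/(x^2 + 2*x - 24)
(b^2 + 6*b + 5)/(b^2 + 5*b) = (b + 1)/b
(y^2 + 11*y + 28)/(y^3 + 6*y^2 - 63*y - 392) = (y + 4)/(y^2 - y - 56)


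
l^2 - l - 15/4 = (l - 5/2)*(l + 3/2)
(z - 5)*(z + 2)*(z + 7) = z^3 + 4*z^2 - 31*z - 70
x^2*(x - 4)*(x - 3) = x^4 - 7*x^3 + 12*x^2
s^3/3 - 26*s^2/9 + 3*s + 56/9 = (s/3 + 1/3)*(s - 7)*(s - 8/3)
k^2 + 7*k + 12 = (k + 3)*(k + 4)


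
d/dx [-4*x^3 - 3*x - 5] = -12*x^2 - 3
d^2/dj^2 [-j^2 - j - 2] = -2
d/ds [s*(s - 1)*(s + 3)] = 3*s^2 + 4*s - 3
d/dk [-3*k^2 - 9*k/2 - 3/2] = -6*k - 9/2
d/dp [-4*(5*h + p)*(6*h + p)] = -44*h - 8*p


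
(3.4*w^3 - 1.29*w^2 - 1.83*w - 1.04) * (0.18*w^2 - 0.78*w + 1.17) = 0.612*w^5 - 2.8842*w^4 + 4.6548*w^3 - 0.2691*w^2 - 1.3299*w - 1.2168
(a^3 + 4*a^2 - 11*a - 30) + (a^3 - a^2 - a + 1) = 2*a^3 + 3*a^2 - 12*a - 29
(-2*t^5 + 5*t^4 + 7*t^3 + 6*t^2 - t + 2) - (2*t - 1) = -2*t^5 + 5*t^4 + 7*t^3 + 6*t^2 - 3*t + 3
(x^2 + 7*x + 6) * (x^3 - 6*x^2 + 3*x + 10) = x^5 + x^4 - 33*x^3 - 5*x^2 + 88*x + 60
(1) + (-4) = -3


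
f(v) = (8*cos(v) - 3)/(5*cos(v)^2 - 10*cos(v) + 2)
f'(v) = (10*sin(v)*cos(v) - 10*sin(v))*(8*cos(v) - 3)/(5*cos(v)^2 - 10*cos(v) + 2)^2 - 8*sin(v)/(5*cos(v)^2 - 10*cos(v) + 2) = 2*(20*cos(v)^2 - 15*cos(v) + 7)*sin(v)/(5*sin(v)^2 + 10*cos(v) - 7)^2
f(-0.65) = -1.21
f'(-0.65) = -1.20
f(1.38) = -5.23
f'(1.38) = 119.18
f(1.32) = 5.84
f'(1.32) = 289.22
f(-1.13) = -0.30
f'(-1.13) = -4.17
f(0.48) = -1.40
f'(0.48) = 1.01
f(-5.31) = -0.73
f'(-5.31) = 1.94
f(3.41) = -0.66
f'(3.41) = -0.08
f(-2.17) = -0.81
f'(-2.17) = -0.42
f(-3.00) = -0.65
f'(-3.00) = -0.04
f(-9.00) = -0.67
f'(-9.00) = -0.13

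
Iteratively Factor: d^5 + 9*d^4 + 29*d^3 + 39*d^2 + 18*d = (d + 1)*(d^4 + 8*d^3 + 21*d^2 + 18*d) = (d + 1)*(d + 2)*(d^3 + 6*d^2 + 9*d) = (d + 1)*(d + 2)*(d + 3)*(d^2 + 3*d) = (d + 1)*(d + 2)*(d + 3)^2*(d)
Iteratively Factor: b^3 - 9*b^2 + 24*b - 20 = (b - 5)*(b^2 - 4*b + 4) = (b - 5)*(b - 2)*(b - 2)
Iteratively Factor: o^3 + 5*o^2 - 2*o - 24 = (o + 4)*(o^2 + o - 6) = (o + 3)*(o + 4)*(o - 2)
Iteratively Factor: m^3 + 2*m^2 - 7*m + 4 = (m - 1)*(m^2 + 3*m - 4) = (m - 1)*(m + 4)*(m - 1)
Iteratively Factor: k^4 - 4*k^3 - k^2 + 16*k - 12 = (k - 2)*(k^3 - 2*k^2 - 5*k + 6) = (k - 2)*(k - 1)*(k^2 - k - 6) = (k - 2)*(k - 1)*(k + 2)*(k - 3)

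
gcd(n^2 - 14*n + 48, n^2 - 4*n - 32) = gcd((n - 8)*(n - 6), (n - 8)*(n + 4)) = n - 8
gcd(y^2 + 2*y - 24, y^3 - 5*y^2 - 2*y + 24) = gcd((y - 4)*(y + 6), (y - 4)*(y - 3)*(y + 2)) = y - 4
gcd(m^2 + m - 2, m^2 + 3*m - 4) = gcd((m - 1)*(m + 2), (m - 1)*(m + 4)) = m - 1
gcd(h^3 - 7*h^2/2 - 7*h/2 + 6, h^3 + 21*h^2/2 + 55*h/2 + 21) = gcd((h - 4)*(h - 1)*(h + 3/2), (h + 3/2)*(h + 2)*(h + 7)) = h + 3/2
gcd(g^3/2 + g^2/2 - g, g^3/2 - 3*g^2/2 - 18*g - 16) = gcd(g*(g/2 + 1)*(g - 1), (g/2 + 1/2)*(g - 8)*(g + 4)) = 1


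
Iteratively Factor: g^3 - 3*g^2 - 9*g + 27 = (g - 3)*(g^2 - 9) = (g - 3)^2*(g + 3)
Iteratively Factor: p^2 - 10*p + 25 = (p - 5)*(p - 5)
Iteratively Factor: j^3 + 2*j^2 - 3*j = (j + 3)*(j^2 - j) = (j - 1)*(j + 3)*(j)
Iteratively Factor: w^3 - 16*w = (w + 4)*(w^2 - 4*w) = w*(w + 4)*(w - 4)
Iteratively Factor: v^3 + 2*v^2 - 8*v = (v - 2)*(v^2 + 4*v) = v*(v - 2)*(v + 4)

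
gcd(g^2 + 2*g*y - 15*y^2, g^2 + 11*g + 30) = 1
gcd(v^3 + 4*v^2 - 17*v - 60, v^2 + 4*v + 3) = v + 3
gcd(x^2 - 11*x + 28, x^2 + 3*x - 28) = x - 4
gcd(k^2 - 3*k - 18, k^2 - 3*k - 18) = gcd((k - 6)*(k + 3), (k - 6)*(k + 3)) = k^2 - 3*k - 18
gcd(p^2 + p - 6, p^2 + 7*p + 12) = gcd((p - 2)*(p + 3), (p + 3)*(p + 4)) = p + 3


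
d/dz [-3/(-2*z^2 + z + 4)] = 3*(1 - 4*z)/(-2*z^2 + z + 4)^2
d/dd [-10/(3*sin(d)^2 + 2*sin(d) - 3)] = 20*(3*sin(d) + 1)*cos(d)/(2*sin(d) - 3*cos(d)^2)^2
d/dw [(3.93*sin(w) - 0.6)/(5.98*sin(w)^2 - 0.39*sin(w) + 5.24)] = (-23.5014*sin(w)^2 + 7.176*sin(w) + 20.3592)*cos(w)/(35.7604*sin(w)^4 - 4.6644*sin(w)^3 + 62.8225*sin(w)^2 - 4.0872*sin(w) + 27.4576)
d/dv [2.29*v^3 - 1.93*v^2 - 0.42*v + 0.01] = 6.87*v^2 - 3.86*v - 0.42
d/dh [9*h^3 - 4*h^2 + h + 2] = 27*h^2 - 8*h + 1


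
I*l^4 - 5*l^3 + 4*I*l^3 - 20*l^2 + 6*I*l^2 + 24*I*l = l*(l + 4)*(l + 6*I)*(I*l + 1)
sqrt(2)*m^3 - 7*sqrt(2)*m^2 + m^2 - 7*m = m*(m - 7)*(sqrt(2)*m + 1)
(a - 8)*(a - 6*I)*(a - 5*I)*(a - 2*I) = a^4 - 8*a^3 - 13*I*a^3 - 52*a^2 + 104*I*a^2 + 416*a + 60*I*a - 480*I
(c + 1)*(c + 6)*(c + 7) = c^3 + 14*c^2 + 55*c + 42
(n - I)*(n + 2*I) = n^2 + I*n + 2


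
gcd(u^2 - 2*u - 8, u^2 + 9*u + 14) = u + 2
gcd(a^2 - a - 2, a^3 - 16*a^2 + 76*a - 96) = a - 2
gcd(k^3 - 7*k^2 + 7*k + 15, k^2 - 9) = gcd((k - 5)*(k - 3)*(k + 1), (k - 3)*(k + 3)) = k - 3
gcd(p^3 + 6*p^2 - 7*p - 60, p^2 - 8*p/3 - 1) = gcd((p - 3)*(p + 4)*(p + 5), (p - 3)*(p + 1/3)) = p - 3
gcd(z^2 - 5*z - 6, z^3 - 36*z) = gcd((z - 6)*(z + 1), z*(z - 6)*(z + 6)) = z - 6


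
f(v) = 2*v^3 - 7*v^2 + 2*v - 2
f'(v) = 6*v^2 - 14*v + 2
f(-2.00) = -50.00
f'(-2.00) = 54.00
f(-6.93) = -1017.66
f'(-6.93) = 387.17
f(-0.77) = -8.60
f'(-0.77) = 16.34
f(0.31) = -1.99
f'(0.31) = -1.76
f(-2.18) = -60.35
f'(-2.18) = 61.03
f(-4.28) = -295.59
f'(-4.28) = 171.83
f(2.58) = -9.09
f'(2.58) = 5.82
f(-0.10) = -2.27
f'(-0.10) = 3.46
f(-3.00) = -125.00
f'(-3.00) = 98.00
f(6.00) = 190.00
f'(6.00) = 134.00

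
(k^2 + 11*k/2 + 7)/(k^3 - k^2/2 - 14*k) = (k + 2)/(k*(k - 4))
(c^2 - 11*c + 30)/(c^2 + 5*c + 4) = (c^2 - 11*c + 30)/(c^2 + 5*c + 4)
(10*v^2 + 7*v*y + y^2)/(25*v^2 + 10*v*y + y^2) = (2*v + y)/(5*v + y)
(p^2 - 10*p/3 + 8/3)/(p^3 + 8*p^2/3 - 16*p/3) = (p - 2)/(p*(p + 4))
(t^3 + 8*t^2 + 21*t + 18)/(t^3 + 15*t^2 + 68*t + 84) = (t^2 + 6*t + 9)/(t^2 + 13*t + 42)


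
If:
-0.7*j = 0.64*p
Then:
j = -0.914285714285714*p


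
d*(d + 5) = d^2 + 5*d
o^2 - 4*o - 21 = (o - 7)*(o + 3)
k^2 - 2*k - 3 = (k - 3)*(k + 1)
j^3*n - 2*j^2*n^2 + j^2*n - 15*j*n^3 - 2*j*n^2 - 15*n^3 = (j - 5*n)*(j + 3*n)*(j*n + n)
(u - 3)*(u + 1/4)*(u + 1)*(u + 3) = u^4 + 5*u^3/4 - 35*u^2/4 - 45*u/4 - 9/4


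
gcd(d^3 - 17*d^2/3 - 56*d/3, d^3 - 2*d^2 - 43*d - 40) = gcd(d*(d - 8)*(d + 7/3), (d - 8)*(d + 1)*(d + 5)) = d - 8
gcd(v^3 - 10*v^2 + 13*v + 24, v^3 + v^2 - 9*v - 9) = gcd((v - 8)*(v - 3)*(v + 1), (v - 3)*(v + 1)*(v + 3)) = v^2 - 2*v - 3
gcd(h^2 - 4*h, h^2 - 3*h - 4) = h - 4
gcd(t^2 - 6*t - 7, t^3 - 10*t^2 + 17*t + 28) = t^2 - 6*t - 7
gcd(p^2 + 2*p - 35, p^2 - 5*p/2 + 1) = 1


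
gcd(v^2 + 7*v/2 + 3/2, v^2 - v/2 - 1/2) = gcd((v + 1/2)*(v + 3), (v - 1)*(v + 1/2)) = v + 1/2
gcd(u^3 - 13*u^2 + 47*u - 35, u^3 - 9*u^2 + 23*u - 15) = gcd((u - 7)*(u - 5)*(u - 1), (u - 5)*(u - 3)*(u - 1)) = u^2 - 6*u + 5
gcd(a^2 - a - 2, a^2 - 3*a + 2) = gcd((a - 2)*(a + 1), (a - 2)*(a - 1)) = a - 2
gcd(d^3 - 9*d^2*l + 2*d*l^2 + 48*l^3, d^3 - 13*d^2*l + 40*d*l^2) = d - 8*l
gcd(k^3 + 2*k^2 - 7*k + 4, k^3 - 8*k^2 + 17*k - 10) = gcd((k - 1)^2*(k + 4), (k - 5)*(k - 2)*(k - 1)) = k - 1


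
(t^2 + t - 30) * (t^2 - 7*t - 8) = t^4 - 6*t^3 - 45*t^2 + 202*t + 240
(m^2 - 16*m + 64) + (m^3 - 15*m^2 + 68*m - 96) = m^3 - 14*m^2 + 52*m - 32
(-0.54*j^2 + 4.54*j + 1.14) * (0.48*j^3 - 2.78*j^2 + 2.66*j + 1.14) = -0.2592*j^5 + 3.6804*j^4 - 13.5104*j^3 + 8.2916*j^2 + 8.208*j + 1.2996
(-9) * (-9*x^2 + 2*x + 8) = 81*x^2 - 18*x - 72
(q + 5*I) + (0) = q + 5*I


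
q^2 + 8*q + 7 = (q + 1)*(q + 7)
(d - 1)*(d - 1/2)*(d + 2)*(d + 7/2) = d^4 + 4*d^3 - 3*d^2/4 - 31*d/4 + 7/2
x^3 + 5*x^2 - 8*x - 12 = (x - 2)*(x + 1)*(x + 6)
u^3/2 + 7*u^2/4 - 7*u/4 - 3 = (u/2 + 1/2)*(u - 3/2)*(u + 4)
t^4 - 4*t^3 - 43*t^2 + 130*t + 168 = (t - 7)*(t - 4)*(t + 1)*(t + 6)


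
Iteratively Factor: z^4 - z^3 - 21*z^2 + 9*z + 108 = (z - 4)*(z^3 + 3*z^2 - 9*z - 27) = (z - 4)*(z - 3)*(z^2 + 6*z + 9) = (z - 4)*(z - 3)*(z + 3)*(z + 3)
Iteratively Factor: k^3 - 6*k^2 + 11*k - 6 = (k - 1)*(k^2 - 5*k + 6) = (k - 3)*(k - 1)*(k - 2)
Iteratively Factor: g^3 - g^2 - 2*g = (g)*(g^2 - g - 2) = g*(g - 2)*(g + 1)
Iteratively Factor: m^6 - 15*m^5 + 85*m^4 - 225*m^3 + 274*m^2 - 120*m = (m - 4)*(m^5 - 11*m^4 + 41*m^3 - 61*m^2 + 30*m) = m*(m - 4)*(m^4 - 11*m^3 + 41*m^2 - 61*m + 30) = m*(m - 5)*(m - 4)*(m^3 - 6*m^2 + 11*m - 6) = m*(m - 5)*(m - 4)*(m - 2)*(m^2 - 4*m + 3) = m*(m - 5)*(m - 4)*(m - 3)*(m - 2)*(m - 1)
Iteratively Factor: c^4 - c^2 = (c)*(c^3 - c) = c*(c + 1)*(c^2 - c) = c^2*(c + 1)*(c - 1)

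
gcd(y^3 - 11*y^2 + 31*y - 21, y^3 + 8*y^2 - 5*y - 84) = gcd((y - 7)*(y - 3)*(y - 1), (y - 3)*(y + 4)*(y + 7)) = y - 3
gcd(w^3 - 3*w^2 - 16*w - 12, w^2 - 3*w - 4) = w + 1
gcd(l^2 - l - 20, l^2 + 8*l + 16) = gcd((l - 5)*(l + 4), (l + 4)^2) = l + 4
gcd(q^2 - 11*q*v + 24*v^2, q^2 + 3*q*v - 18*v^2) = q - 3*v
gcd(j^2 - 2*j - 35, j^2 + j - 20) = j + 5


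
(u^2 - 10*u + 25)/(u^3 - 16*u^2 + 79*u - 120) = (u - 5)/(u^2 - 11*u + 24)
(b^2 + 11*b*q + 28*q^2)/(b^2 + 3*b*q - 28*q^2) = (-b - 4*q)/(-b + 4*q)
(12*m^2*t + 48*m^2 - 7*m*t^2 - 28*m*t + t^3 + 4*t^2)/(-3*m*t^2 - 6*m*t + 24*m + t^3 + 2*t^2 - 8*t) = (-4*m + t)/(t - 2)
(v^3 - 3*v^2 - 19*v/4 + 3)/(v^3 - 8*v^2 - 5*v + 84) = (v^2 + v - 3/4)/(v^2 - 4*v - 21)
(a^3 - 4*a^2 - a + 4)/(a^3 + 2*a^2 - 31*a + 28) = (a + 1)/(a + 7)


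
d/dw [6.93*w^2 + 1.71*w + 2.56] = 13.86*w + 1.71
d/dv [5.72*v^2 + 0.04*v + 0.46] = 11.44*v + 0.04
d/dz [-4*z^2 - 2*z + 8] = -8*z - 2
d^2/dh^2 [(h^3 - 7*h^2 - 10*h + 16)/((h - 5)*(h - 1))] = -42/(h^3 - 15*h^2 + 75*h - 125)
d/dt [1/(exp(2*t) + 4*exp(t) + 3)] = 2*(-exp(t) - 2)*exp(t)/(exp(2*t) + 4*exp(t) + 3)^2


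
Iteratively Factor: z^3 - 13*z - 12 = (z + 3)*(z^2 - 3*z - 4) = (z - 4)*(z + 3)*(z + 1)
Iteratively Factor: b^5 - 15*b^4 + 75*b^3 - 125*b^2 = (b)*(b^4 - 15*b^3 + 75*b^2 - 125*b) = b*(b - 5)*(b^3 - 10*b^2 + 25*b) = b^2*(b - 5)*(b^2 - 10*b + 25) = b^2*(b - 5)^2*(b - 5)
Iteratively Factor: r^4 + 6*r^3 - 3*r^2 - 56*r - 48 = (r + 4)*(r^3 + 2*r^2 - 11*r - 12) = (r - 3)*(r + 4)*(r^2 + 5*r + 4) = (r - 3)*(r + 4)^2*(r + 1)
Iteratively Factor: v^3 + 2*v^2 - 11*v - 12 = (v + 4)*(v^2 - 2*v - 3) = (v + 1)*(v + 4)*(v - 3)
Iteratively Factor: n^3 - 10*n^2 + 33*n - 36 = (n - 4)*(n^2 - 6*n + 9) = (n - 4)*(n - 3)*(n - 3)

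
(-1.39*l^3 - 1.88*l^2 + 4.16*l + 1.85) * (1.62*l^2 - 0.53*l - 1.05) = -2.2518*l^5 - 2.3089*l^4 + 9.1951*l^3 + 2.7662*l^2 - 5.3485*l - 1.9425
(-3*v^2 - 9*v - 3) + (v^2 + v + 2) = -2*v^2 - 8*v - 1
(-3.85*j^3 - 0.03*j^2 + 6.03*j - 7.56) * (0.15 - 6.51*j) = 25.0635*j^4 - 0.3822*j^3 - 39.2598*j^2 + 50.1201*j - 1.134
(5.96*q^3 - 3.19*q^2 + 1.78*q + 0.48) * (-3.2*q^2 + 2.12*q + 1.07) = -19.072*q^5 + 22.8432*q^4 - 6.0816*q^3 - 1.1757*q^2 + 2.9222*q + 0.5136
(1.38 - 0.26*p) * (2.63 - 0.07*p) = 0.0182*p^2 - 0.7804*p + 3.6294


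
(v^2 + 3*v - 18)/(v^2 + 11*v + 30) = (v - 3)/(v + 5)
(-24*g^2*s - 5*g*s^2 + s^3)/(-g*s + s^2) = (24*g^2 + 5*g*s - s^2)/(g - s)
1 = 1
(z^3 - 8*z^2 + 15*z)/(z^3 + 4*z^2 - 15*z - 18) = z*(z - 5)/(z^2 + 7*z + 6)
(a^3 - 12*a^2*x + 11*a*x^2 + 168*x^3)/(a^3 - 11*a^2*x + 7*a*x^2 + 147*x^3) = (-a + 8*x)/(-a + 7*x)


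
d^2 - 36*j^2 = (d - 6*j)*(d + 6*j)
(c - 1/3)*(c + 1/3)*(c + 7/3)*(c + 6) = c^4 + 25*c^3/3 + 125*c^2/9 - 25*c/27 - 14/9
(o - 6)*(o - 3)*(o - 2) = o^3 - 11*o^2 + 36*o - 36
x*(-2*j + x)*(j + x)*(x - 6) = -2*j^2*x^2 + 12*j^2*x - j*x^3 + 6*j*x^2 + x^4 - 6*x^3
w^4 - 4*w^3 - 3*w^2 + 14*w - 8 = (w - 4)*(w - 1)^2*(w + 2)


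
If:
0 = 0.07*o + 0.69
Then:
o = -9.86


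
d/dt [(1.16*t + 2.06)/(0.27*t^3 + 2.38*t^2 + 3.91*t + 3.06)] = (0.3132*t^3 + 2.7608*t^2 + 4.5356*t - (1.16*t + 2.06)*(0.81*t^2 + 4.76*t + 3.91) + 3.5496)/(0.27*t^3 + 2.38*t^2 + 3.91*t + 3.06)^2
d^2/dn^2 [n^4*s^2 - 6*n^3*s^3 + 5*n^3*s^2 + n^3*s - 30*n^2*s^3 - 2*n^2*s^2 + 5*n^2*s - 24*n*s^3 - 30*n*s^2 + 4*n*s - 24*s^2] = 2*s*(6*n^2*s - 18*n*s^2 + 15*n*s + 3*n - 30*s^2 - 2*s + 5)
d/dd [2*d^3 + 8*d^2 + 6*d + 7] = 6*d^2 + 16*d + 6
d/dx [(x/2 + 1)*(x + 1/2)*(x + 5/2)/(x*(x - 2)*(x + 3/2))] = (-44*x^4 - 164*x^3 - 151*x^2 + 20*x + 60)/(4*x^2*(4*x^4 - 4*x^3 - 23*x^2 + 12*x + 36))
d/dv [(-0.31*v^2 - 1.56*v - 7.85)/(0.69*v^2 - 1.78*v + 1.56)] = (1.6282*v^2 + 9.8658*v - 16.4066)/(0.4761*v^4 - 2.4564*v^3 + 5.3212*v^2 - 5.5536*v + 2.4336)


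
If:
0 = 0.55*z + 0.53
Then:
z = -0.96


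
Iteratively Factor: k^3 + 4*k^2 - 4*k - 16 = (k + 2)*(k^2 + 2*k - 8) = (k + 2)*(k + 4)*(k - 2)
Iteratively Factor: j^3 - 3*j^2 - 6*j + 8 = (j - 4)*(j^2 + j - 2) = (j - 4)*(j - 1)*(j + 2)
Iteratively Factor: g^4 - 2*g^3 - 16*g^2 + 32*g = (g)*(g^3 - 2*g^2 - 16*g + 32) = g*(g + 4)*(g^2 - 6*g + 8) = g*(g - 2)*(g + 4)*(g - 4)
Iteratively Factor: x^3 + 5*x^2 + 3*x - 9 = (x + 3)*(x^2 + 2*x - 3) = (x - 1)*(x + 3)*(x + 3)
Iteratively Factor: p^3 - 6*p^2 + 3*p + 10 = (p - 2)*(p^2 - 4*p - 5) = (p - 2)*(p + 1)*(p - 5)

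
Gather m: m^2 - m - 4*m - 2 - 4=m^2 - 5*m - 6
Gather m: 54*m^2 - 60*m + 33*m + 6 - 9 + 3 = 54*m^2 - 27*m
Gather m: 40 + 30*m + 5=30*m + 45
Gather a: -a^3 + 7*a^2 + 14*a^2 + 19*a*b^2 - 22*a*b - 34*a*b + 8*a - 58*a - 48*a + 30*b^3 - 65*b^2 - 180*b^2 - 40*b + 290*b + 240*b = -a^3 + 21*a^2 + a*(19*b^2 - 56*b - 98) + 30*b^3 - 245*b^2 + 490*b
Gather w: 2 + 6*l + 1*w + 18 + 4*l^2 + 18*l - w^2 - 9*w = 4*l^2 + 24*l - w^2 - 8*w + 20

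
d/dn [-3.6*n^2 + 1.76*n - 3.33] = 1.76 - 7.2*n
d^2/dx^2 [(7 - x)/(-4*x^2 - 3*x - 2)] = 2*((25 - 12*x)*(4*x^2 + 3*x + 2) + (x - 7)*(8*x + 3)^2)/(4*x^2 + 3*x + 2)^3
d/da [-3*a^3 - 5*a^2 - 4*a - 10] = -9*a^2 - 10*a - 4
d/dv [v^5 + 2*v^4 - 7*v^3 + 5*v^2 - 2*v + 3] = 5*v^4 + 8*v^3 - 21*v^2 + 10*v - 2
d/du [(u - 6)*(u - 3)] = 2*u - 9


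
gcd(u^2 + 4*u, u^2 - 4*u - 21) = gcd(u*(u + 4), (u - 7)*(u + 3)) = 1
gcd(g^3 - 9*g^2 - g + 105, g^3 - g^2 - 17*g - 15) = g^2 - 2*g - 15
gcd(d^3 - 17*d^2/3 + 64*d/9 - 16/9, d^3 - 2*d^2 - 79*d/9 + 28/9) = d^2 - 13*d/3 + 4/3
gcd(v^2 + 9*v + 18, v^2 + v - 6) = v + 3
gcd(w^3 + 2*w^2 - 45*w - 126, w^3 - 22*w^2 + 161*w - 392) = w - 7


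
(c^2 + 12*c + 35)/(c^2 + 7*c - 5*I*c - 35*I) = (c + 5)/(c - 5*I)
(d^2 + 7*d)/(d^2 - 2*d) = (d + 7)/(d - 2)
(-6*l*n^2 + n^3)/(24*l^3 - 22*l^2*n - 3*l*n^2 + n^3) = n^2/(-4*l^2 + 3*l*n + n^2)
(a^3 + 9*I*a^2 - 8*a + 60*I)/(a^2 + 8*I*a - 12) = (a^2 + 3*I*a + 10)/(a + 2*I)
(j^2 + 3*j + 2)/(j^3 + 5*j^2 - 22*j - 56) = (j + 1)/(j^2 + 3*j - 28)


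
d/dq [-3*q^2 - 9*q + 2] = -6*q - 9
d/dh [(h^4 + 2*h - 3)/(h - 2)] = (3*h^4 - 8*h^3 - 1)/(h^2 - 4*h + 4)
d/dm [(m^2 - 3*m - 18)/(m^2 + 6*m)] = 9*(m^2 + 4*m + 12)/(m^2*(m^2 + 12*m + 36))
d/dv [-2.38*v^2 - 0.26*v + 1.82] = -4.76*v - 0.26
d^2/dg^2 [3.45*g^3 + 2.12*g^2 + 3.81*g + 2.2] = 20.7*g + 4.24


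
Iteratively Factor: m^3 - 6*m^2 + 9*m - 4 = (m - 1)*(m^2 - 5*m + 4) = (m - 1)^2*(m - 4)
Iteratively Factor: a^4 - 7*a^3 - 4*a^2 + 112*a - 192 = (a - 4)*(a^3 - 3*a^2 - 16*a + 48) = (a - 4)^2*(a^2 + a - 12) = (a - 4)^2*(a + 4)*(a - 3)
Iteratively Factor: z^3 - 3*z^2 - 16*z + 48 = (z + 4)*(z^2 - 7*z + 12) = (z - 3)*(z + 4)*(z - 4)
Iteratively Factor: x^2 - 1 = (x + 1)*(x - 1)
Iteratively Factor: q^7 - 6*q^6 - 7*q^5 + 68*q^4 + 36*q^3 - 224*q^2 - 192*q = (q + 1)*(q^6 - 7*q^5 + 68*q^3 - 32*q^2 - 192*q) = q*(q + 1)*(q^5 - 7*q^4 + 68*q^2 - 32*q - 192) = q*(q + 1)*(q + 2)*(q^4 - 9*q^3 + 18*q^2 + 32*q - 96) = q*(q - 3)*(q + 1)*(q + 2)*(q^3 - 6*q^2 + 32) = q*(q - 3)*(q + 1)*(q + 2)^2*(q^2 - 8*q + 16) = q*(q - 4)*(q - 3)*(q + 1)*(q + 2)^2*(q - 4)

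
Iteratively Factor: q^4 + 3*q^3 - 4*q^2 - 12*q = (q)*(q^3 + 3*q^2 - 4*q - 12) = q*(q - 2)*(q^2 + 5*q + 6) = q*(q - 2)*(q + 2)*(q + 3)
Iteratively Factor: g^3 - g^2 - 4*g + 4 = (g + 2)*(g^2 - 3*g + 2) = (g - 1)*(g + 2)*(g - 2)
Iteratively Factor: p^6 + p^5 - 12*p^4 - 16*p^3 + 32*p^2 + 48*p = (p + 2)*(p^5 - p^4 - 10*p^3 + 4*p^2 + 24*p) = p*(p + 2)*(p^4 - p^3 - 10*p^2 + 4*p + 24) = p*(p + 2)^2*(p^3 - 3*p^2 - 4*p + 12) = p*(p - 2)*(p + 2)^2*(p^2 - p - 6) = p*(p - 3)*(p - 2)*(p + 2)^2*(p + 2)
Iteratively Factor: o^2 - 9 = (o + 3)*(o - 3)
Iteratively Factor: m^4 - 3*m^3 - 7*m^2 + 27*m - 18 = (m + 3)*(m^3 - 6*m^2 + 11*m - 6) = (m - 1)*(m + 3)*(m^2 - 5*m + 6) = (m - 3)*(m - 1)*(m + 3)*(m - 2)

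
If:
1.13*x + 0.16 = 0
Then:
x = -0.14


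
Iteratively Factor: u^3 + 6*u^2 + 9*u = (u)*(u^2 + 6*u + 9) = u*(u + 3)*(u + 3)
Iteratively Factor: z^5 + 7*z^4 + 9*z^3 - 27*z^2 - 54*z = (z + 3)*(z^4 + 4*z^3 - 3*z^2 - 18*z) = (z + 3)^2*(z^3 + z^2 - 6*z) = z*(z + 3)^2*(z^2 + z - 6) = z*(z + 3)^3*(z - 2)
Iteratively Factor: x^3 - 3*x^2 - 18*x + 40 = (x - 2)*(x^2 - x - 20) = (x - 2)*(x + 4)*(x - 5)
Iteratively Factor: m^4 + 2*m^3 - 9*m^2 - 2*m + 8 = (m + 1)*(m^3 + m^2 - 10*m + 8) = (m + 1)*(m + 4)*(m^2 - 3*m + 2) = (m - 1)*(m + 1)*(m + 4)*(m - 2)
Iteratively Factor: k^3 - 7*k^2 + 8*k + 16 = (k - 4)*(k^2 - 3*k - 4) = (k - 4)^2*(k + 1)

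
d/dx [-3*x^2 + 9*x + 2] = 9 - 6*x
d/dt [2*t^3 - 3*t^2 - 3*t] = 6*t^2 - 6*t - 3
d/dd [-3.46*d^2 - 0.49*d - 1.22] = -6.92*d - 0.49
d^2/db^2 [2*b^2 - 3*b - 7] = 4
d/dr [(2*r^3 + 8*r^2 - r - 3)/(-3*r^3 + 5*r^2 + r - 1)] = 2*(17*r^4 - r^3 - 10*r^2 + 7*r + 2)/(9*r^6 - 30*r^5 + 19*r^4 + 16*r^3 - 9*r^2 - 2*r + 1)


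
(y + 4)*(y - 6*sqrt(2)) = y^2 - 6*sqrt(2)*y + 4*y - 24*sqrt(2)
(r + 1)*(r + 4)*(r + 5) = r^3 + 10*r^2 + 29*r + 20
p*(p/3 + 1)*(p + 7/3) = p^3/3 + 16*p^2/9 + 7*p/3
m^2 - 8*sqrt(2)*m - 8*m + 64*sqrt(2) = (m - 8)*(m - 8*sqrt(2))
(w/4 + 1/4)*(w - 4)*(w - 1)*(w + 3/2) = w^4/4 - 5*w^3/8 - 7*w^2/4 + 5*w/8 + 3/2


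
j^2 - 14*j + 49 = (j - 7)^2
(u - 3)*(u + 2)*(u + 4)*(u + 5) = u^4 + 8*u^3 + 5*u^2 - 74*u - 120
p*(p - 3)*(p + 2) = p^3 - p^2 - 6*p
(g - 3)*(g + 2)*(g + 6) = g^3 + 5*g^2 - 12*g - 36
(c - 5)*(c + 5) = c^2 - 25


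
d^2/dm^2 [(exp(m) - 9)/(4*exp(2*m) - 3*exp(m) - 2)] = (16*exp(4*m) - 564*exp(3*m) + 372*exp(2*m) - 375*exp(m) + 58)*exp(m)/(64*exp(6*m) - 144*exp(5*m) + 12*exp(4*m) + 117*exp(3*m) - 6*exp(2*m) - 36*exp(m) - 8)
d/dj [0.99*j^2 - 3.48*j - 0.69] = 1.98*j - 3.48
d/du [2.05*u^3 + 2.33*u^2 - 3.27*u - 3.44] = 6.15*u^2 + 4.66*u - 3.27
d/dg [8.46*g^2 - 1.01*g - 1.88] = 16.92*g - 1.01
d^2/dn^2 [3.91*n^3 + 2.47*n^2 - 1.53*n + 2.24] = 23.46*n + 4.94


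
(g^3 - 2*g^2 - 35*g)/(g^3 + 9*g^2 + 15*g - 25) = g*(g - 7)/(g^2 + 4*g - 5)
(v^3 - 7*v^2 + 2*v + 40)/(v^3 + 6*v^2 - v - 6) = (v^3 - 7*v^2 + 2*v + 40)/(v^3 + 6*v^2 - v - 6)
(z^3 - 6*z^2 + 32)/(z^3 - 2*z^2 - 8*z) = (z - 4)/z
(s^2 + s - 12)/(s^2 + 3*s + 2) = (s^2 + s - 12)/(s^2 + 3*s + 2)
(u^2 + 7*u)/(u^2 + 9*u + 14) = u/(u + 2)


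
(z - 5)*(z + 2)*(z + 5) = z^3 + 2*z^2 - 25*z - 50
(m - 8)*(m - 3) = m^2 - 11*m + 24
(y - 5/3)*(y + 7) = y^2 + 16*y/3 - 35/3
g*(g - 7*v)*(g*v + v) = g^3*v - 7*g^2*v^2 + g^2*v - 7*g*v^2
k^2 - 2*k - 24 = (k - 6)*(k + 4)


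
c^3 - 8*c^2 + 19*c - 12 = (c - 4)*(c - 3)*(c - 1)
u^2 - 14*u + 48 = (u - 8)*(u - 6)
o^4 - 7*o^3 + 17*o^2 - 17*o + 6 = (o - 3)*(o - 2)*(o - 1)^2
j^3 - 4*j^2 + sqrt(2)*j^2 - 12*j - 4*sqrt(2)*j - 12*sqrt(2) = (j - 6)*(j + 2)*(j + sqrt(2))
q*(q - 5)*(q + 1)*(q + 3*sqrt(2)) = q^4 - 4*q^3 + 3*sqrt(2)*q^3 - 12*sqrt(2)*q^2 - 5*q^2 - 15*sqrt(2)*q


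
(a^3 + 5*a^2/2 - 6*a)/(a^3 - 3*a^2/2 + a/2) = (2*a^2 + 5*a - 12)/(2*a^2 - 3*a + 1)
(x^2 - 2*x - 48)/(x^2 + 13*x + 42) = (x - 8)/(x + 7)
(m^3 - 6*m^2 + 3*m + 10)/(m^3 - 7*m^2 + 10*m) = (m + 1)/m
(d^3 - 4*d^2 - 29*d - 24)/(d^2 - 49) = (d^3 - 4*d^2 - 29*d - 24)/(d^2 - 49)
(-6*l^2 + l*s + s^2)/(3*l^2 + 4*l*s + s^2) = (-2*l + s)/(l + s)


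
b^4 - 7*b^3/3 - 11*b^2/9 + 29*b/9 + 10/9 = (b - 2)*(b - 5/3)*(b + 1/3)*(b + 1)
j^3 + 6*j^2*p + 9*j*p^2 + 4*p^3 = (j + p)^2*(j + 4*p)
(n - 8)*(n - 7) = n^2 - 15*n + 56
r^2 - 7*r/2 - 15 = (r - 6)*(r + 5/2)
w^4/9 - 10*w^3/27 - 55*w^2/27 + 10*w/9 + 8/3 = (w/3 + 1/3)*(w/3 + 1)*(w - 6)*(w - 4/3)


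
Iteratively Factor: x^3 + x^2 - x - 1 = (x + 1)*(x^2 - 1) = (x + 1)^2*(x - 1)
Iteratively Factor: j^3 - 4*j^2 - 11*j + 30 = (j - 5)*(j^2 + j - 6) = (j - 5)*(j + 3)*(j - 2)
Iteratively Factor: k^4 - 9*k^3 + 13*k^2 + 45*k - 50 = (k - 5)*(k^3 - 4*k^2 - 7*k + 10) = (k - 5)*(k + 2)*(k^2 - 6*k + 5) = (k - 5)^2*(k + 2)*(k - 1)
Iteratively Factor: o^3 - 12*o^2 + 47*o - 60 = (o - 5)*(o^2 - 7*o + 12) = (o - 5)*(o - 3)*(o - 4)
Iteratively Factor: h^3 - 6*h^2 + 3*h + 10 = (h - 5)*(h^2 - h - 2) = (h - 5)*(h + 1)*(h - 2)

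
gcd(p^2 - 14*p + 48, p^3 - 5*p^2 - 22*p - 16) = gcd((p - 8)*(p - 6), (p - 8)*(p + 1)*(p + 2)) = p - 8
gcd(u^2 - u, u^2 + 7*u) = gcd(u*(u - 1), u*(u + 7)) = u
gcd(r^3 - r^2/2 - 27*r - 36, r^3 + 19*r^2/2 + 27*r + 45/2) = r + 3/2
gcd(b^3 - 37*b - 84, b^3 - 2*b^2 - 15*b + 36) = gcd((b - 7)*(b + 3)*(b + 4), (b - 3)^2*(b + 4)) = b + 4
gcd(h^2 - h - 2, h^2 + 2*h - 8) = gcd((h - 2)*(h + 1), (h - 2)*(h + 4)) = h - 2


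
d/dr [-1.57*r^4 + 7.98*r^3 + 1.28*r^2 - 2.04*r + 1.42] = -6.28*r^3 + 23.94*r^2 + 2.56*r - 2.04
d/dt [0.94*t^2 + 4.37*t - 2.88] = 1.88*t + 4.37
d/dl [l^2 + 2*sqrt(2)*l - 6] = 2*l + 2*sqrt(2)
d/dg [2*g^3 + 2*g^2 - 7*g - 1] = 6*g^2 + 4*g - 7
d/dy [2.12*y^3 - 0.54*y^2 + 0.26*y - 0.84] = 6.36*y^2 - 1.08*y + 0.26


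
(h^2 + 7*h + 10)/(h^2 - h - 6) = (h + 5)/(h - 3)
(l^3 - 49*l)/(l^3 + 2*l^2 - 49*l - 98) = l/(l + 2)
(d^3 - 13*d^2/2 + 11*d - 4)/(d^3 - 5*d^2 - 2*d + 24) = (d^2 - 5*d/2 + 1)/(d^2 - d - 6)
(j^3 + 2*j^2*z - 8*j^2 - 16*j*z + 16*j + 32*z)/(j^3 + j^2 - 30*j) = (j^3 + 2*j^2*z - 8*j^2 - 16*j*z + 16*j + 32*z)/(j*(j^2 + j - 30))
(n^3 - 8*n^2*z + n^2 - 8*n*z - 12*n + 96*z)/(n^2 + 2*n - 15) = (n^2 - 8*n*z + 4*n - 32*z)/(n + 5)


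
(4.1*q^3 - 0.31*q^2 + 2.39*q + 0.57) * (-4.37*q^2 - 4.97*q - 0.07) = -17.917*q^5 - 19.0223*q^4 - 9.1906*q^3 - 14.3475*q^2 - 3.0002*q - 0.0399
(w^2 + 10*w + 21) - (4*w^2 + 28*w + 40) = -3*w^2 - 18*w - 19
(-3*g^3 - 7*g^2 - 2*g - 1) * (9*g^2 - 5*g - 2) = -27*g^5 - 48*g^4 + 23*g^3 + 15*g^2 + 9*g + 2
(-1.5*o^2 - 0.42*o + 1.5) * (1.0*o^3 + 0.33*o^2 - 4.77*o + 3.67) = -1.5*o^5 - 0.915*o^4 + 8.5164*o^3 - 3.0066*o^2 - 8.6964*o + 5.505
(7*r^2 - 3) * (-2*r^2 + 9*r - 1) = -14*r^4 + 63*r^3 - r^2 - 27*r + 3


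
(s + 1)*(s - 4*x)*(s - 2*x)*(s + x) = s^4 - 5*s^3*x + s^3 + 2*s^2*x^2 - 5*s^2*x + 8*s*x^3 + 2*s*x^2 + 8*x^3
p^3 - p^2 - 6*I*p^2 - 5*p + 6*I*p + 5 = (p - 1)*(p - 5*I)*(p - I)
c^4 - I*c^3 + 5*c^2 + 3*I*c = c*(c - 3*I)*(c + I)^2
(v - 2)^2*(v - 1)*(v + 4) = v^4 - v^3 - 12*v^2 + 28*v - 16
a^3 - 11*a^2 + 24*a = a*(a - 8)*(a - 3)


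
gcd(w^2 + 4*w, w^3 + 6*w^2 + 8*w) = w^2 + 4*w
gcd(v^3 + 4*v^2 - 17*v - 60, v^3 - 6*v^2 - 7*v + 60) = v^2 - v - 12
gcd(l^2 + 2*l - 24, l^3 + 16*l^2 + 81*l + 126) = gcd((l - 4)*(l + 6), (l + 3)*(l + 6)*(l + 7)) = l + 6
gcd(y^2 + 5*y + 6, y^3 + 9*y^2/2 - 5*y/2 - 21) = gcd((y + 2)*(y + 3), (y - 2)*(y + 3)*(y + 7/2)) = y + 3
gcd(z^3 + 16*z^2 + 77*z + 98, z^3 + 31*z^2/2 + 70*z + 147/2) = z^2 + 14*z + 49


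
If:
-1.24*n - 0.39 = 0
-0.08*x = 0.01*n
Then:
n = -0.31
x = 0.04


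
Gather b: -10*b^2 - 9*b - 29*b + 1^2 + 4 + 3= -10*b^2 - 38*b + 8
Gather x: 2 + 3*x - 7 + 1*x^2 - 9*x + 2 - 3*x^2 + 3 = -2*x^2 - 6*x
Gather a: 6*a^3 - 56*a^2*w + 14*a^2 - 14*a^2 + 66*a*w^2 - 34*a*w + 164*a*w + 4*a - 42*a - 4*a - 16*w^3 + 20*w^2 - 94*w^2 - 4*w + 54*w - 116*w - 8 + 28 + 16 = 6*a^3 - 56*a^2*w + a*(66*w^2 + 130*w - 42) - 16*w^3 - 74*w^2 - 66*w + 36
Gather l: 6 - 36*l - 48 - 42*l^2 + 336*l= -42*l^2 + 300*l - 42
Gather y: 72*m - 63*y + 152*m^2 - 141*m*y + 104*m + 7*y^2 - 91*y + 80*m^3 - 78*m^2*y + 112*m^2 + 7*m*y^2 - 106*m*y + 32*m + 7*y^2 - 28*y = 80*m^3 + 264*m^2 + 208*m + y^2*(7*m + 14) + y*(-78*m^2 - 247*m - 182)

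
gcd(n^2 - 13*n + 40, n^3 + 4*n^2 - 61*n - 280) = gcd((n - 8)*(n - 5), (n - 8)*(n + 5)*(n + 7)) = n - 8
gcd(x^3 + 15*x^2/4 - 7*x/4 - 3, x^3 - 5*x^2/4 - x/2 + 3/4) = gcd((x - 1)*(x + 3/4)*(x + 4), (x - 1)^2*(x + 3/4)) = x^2 - x/4 - 3/4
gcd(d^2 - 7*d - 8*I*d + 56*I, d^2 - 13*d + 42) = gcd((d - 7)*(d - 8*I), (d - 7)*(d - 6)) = d - 7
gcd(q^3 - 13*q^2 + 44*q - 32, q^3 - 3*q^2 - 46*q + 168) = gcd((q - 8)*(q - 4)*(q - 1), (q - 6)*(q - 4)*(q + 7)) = q - 4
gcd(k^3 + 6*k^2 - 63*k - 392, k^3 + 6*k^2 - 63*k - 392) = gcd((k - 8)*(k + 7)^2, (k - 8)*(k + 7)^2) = k^3 + 6*k^2 - 63*k - 392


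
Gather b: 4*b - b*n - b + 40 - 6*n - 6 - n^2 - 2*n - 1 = b*(3 - n) - n^2 - 8*n + 33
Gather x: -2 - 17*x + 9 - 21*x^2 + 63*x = -21*x^2 + 46*x + 7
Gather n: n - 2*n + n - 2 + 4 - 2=0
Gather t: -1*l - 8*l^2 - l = -8*l^2 - 2*l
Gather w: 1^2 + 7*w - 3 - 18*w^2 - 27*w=-18*w^2 - 20*w - 2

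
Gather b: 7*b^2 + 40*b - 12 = 7*b^2 + 40*b - 12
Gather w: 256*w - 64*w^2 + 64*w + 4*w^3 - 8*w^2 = 4*w^3 - 72*w^2 + 320*w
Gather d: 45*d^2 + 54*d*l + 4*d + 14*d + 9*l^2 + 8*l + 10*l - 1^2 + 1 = 45*d^2 + d*(54*l + 18) + 9*l^2 + 18*l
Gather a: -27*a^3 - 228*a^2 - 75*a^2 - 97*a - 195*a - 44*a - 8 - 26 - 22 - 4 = -27*a^3 - 303*a^2 - 336*a - 60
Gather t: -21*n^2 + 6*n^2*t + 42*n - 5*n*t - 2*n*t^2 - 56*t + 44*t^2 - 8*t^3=-21*n^2 + 42*n - 8*t^3 + t^2*(44 - 2*n) + t*(6*n^2 - 5*n - 56)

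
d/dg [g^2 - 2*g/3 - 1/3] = 2*g - 2/3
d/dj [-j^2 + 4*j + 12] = 4 - 2*j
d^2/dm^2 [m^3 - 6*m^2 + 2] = 6*m - 12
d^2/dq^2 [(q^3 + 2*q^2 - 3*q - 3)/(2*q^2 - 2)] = (-2*q^3 - 3*q^2 - 6*q - 1)/(q^6 - 3*q^4 + 3*q^2 - 1)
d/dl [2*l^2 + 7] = 4*l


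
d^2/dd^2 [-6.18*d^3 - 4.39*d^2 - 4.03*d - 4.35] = -37.08*d - 8.78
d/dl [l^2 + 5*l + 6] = 2*l + 5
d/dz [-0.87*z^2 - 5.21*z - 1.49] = -1.74*z - 5.21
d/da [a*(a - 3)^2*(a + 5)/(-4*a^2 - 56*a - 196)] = (-2*a^4 - 27*a^3 + 21*a^2 + 339*a - 315)/(4*(a^3 + 21*a^2 + 147*a + 343))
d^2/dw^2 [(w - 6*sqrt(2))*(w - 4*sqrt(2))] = 2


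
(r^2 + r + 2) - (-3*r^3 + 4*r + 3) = 3*r^3 + r^2 - 3*r - 1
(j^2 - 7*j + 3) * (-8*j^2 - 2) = -8*j^4 + 56*j^3 - 26*j^2 + 14*j - 6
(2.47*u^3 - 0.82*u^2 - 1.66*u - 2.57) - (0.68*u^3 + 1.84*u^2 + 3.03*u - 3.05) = 1.79*u^3 - 2.66*u^2 - 4.69*u + 0.48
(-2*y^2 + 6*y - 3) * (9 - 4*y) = 8*y^3 - 42*y^2 + 66*y - 27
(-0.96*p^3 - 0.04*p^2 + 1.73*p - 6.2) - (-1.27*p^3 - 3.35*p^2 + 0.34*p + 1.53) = 0.31*p^3 + 3.31*p^2 + 1.39*p - 7.73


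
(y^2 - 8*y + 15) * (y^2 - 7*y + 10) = y^4 - 15*y^3 + 81*y^2 - 185*y + 150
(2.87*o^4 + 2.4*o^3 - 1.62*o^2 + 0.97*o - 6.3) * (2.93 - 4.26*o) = -12.2262*o^5 - 1.8149*o^4 + 13.9332*o^3 - 8.8788*o^2 + 29.6801*o - 18.459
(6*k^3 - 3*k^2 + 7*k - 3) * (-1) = -6*k^3 + 3*k^2 - 7*k + 3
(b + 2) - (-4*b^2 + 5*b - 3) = 4*b^2 - 4*b + 5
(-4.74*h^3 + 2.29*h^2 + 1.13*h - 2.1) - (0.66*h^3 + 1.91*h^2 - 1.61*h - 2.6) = -5.4*h^3 + 0.38*h^2 + 2.74*h + 0.5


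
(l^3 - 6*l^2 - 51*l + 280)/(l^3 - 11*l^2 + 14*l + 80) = (l + 7)/(l + 2)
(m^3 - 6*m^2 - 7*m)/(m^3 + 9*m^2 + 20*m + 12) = m*(m - 7)/(m^2 + 8*m + 12)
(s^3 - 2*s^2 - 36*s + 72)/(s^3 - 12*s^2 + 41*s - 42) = (s^2 - 36)/(s^2 - 10*s + 21)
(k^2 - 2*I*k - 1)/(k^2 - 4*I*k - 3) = (k - I)/(k - 3*I)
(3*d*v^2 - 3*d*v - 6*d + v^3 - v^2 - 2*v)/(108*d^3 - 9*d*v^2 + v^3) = (v^2 - v - 2)/(36*d^2 - 12*d*v + v^2)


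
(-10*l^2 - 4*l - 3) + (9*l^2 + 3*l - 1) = -l^2 - l - 4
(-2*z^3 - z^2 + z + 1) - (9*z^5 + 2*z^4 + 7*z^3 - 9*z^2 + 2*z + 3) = -9*z^5 - 2*z^4 - 9*z^3 + 8*z^2 - z - 2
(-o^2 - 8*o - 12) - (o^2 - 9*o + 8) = -2*o^2 + o - 20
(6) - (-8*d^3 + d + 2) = 8*d^3 - d + 4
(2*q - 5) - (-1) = 2*q - 4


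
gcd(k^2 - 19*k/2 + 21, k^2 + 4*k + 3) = 1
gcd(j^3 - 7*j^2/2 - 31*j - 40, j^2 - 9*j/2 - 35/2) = j + 5/2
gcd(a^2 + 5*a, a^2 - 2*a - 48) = 1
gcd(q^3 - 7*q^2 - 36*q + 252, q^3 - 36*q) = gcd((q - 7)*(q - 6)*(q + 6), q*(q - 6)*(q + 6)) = q^2 - 36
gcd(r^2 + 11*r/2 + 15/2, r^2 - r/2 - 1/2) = 1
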